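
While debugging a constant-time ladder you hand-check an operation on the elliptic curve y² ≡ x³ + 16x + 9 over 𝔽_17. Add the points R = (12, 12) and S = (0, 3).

(12, 12) + (0, 3). λ = (3 - 12)/(0 - 12) ≡ 8/5 mod 17. 5⁻¹ ≡ 7 (mod 17), so λ ≡ 5.
  x = λ² - 12 - 0 = 25 - 12 ≡ 13; y = λ·(12 - 13) - 12 ≡ 0. → (13, 0)

(13, 0)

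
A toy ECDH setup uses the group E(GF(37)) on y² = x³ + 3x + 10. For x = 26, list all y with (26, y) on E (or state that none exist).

none

x³ + 3x + 10 = 17664 ≡ 15 (mod 37).
15 is a non-residue mod 37; no y exists.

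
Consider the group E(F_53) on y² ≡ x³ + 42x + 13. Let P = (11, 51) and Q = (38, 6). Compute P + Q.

(11, 51) + (38, 6). λ = (6 - 51)/(38 - 11) ≡ 8/27 mod 53. 27⁻¹ ≡ 2 (mod 53), so λ ≡ 16.
  x = λ² - 11 - 38 = 256 - 49 ≡ 48; y = λ·(11 - 48) - 51 ≡ 46. → (48, 46)

(48, 46)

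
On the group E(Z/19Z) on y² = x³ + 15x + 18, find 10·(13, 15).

(8, 17)

Write G = (13, 15).
Repeated addition: build up to 10G.
2G: tangent at (13, 15): λ = (3·13² + 15)/(2·15) ≡ 9/11. 11⁻¹ ≡ 7 (mod 19) since 11·7 = 77 ≡ 1, so λ ≡ 9·7 ≡ 6.
  x = λ² - 13 - 13 = 36 - 26 ≡ 10; y = λ·(13 - 10) - 15 ≡ 3. → (10, 3)
3G: (10, 3) + (13, 15). λ = (15 - 3)/(13 - 10) ≡ 12/3 mod 19. 3⁻¹ ≡ 13 (mod 19), so λ ≡ 4.
  x = λ² - 10 - 13 = 16 - 23 ≡ 12; y = λ·(10 - 12) - 3 ≡ 8. → (12, 8)
4G: (12, 8) + (13, 15). λ = (15 - 8)/(13 - 12) ≡ 7/1 mod 19. 1⁻¹ ≡ 1 (mod 19) since 1·1 = 1 ≡ 1, so λ ≡ 7.
  x = λ² - 12 - 13 = 49 - 25 ≡ 5; y = λ·(12 - 5) - 8 ≡ 3. → (5, 3)
5G: (5, 3) + (13, 15). λ = (15 - 3)/(13 - 5) ≡ 12/8 mod 19. 8⁻¹ ≡ 12 (mod 19), so λ ≡ 11.
  x = λ² - 5 - 13 = 121 - 18 ≡ 8; y = λ·(5 - 8) - 3 ≡ 2. → (8, 2)
6G: (8, 2) + (13, 15). λ = (15 - 2)/(13 - 8) ≡ 13/5 mod 19. 5⁻¹ ≡ 4 (mod 19), so λ ≡ 14.
  x = λ² - 8 - 13 = 196 - 21 ≡ 4; y = λ·(8 - 4) - 2 ≡ 16. → (4, 16)
7G: (4, 16) + (13, 15). λ = (15 - 16)/(13 - 4) ≡ 18/9 mod 19. 9⁻¹ ≡ 17 (mod 19) since 9·17 = 153 ≡ 1, so λ ≡ 2.
  x = λ² - 4 - 13 = 4 - 17 ≡ 6; y = λ·(4 - 6) - 16 ≡ 18. → (6, 18)
8G: (6, 18) + (13, 15). λ = (15 - 18)/(13 - 6) ≡ 16/7 mod 19. 7⁻¹ ≡ 11 (mod 19), so λ ≡ 5.
  x = λ² - 6 - 13 = 25 - 19 ≡ 6; y = λ·(6 - 6) - 18 ≡ 1. → (6, 1)
9G: (6, 1) + (13, 15). λ = (15 - 1)/(13 - 6) ≡ 14/7 mod 19. 7⁻¹ ≡ 11 (mod 19), so λ ≡ 2.
  x = λ² - 6 - 13 = 4 - 19 ≡ 4; y = λ·(6 - 4) - 1 ≡ 3. → (4, 3)
10G: (4, 3) + (13, 15). λ = (15 - 3)/(13 - 4) ≡ 12/9 mod 19. 9⁻¹ ≡ 17 (mod 19), so λ ≡ 14.
  x = λ² - 4 - 13 = 196 - 17 ≡ 8; y = λ·(4 - 8) - 3 ≡ 17. → (8, 17)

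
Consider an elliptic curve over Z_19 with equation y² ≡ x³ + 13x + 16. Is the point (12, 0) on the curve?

yes

y² = 0² ≡ 0; x³ + 13x + 16 = 1900 ≡ 0 (mod 19). 0 = 0.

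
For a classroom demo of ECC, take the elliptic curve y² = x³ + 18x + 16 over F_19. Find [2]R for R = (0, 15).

(11, 5)

tangent at (0, 15): λ = (3·0² + 18)/(2·15) ≡ 18/11. 11⁻¹ ≡ 7 (mod 19) since 11·7 = 77 ≡ 1, so λ ≡ 18·7 ≡ 12.
  x = λ² - 0 - 0 = 144 - 0 ≡ 11; y = λ·(0 - 11) - 15 ≡ 5. → (11, 5)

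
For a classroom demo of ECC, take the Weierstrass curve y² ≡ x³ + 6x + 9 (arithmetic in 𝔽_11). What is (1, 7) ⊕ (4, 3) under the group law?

(1, 7) + (4, 3). λ = (3 - 7)/(4 - 1) ≡ 7/3 mod 11. 3⁻¹ ≡ 4 (mod 11), so λ ≡ 6.
  x = λ² - 1 - 4 = 36 - 5 ≡ 9; y = λ·(1 - 9) - 7 ≡ 0. → (9, 0)

(9, 0)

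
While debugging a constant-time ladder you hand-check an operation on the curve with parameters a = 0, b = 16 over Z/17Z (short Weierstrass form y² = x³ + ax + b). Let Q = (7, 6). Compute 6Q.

Repeated addition: build up to 6Q.
2Q: tangent at (7, 6): λ = (3·7² + 0)/(2·6) ≡ 11/12. 12⁻¹ ≡ 10 (mod 17), so λ ≡ 11·10 ≡ 8.
  x = λ² - 7 - 7 = 64 - 14 ≡ 16; y = λ·(7 - 16) - 6 ≡ 7. → (16, 7)
3Q: (16, 7) + (7, 6). λ = (6 - 7)/(7 - 16) ≡ 16/8 mod 17. 8⁻¹ ≡ 15 (mod 17), so λ ≡ 2.
  x = λ² - 16 - 7 = 4 - 23 ≡ 15; y = λ·(16 - 15) - 7 ≡ 12. → (15, 12)
4Q: (15, 12) + (7, 6). λ = (6 - 12)/(7 - 15) ≡ 11/9 mod 17. 9⁻¹ ≡ 2 (mod 17), so λ ≡ 5.
  x = λ² - 15 - 7 = 25 - 22 ≡ 3; y = λ·(15 - 3) - 12 ≡ 14. → (3, 14)
5Q: (3, 14) + (7, 6). λ = (6 - 14)/(7 - 3) ≡ 9/4 mod 17. 4⁻¹ ≡ 13 (mod 17), so λ ≡ 15.
  x = λ² - 3 - 7 = 225 - 10 ≡ 11; y = λ·(3 - 11) - 14 ≡ 2. → (11, 2)
6Q: (11, 2) + (7, 6). λ = (6 - 2)/(7 - 11) ≡ 4/13 mod 17. 13⁻¹ ≡ 4 (mod 17) since 13·4 = 52 ≡ 1, so λ ≡ 16.
  x = λ² - 11 - 7 = 256 - 18 ≡ 0; y = λ·(11 - 0) - 2 ≡ 4. → (0, 4)

(0, 4)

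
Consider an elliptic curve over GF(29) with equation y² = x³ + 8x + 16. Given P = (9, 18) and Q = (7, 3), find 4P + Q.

First 4P:
Repeated addition: build up to 4P.
2P: tangent at (9, 18): λ = (3·9² + 8)/(2·18) ≡ 19/7. 7⁻¹ ≡ 25 (mod 29), so λ ≡ 19·25 ≡ 11.
  x = λ² - 9 - 9 = 121 - 18 ≡ 16; y = λ·(9 - 16) - 18 ≡ 21. → (16, 21)
3P: (16, 21) + (9, 18). λ = (18 - 21)/(9 - 16) ≡ 26/22 mod 29. 22⁻¹ ≡ 4 (mod 29), so λ ≡ 17.
  x = λ² - 16 - 9 = 289 - 25 ≡ 3; y = λ·(16 - 3) - 21 ≡ 26. → (3, 26)
4P: (3, 26) + (9, 18). λ = (18 - 26)/(9 - 3) ≡ 21/6 mod 29. 6⁻¹ ≡ 5 (mod 29) since 6·5 = 30 ≡ 1, so λ ≡ 18.
  x = λ² - 3 - 9 = 324 - 12 ≡ 22; y = λ·(3 - 22) - 26 ≡ 9. → (22, 9)
4P = (22, 9).
Finally 4P + Q:
(22, 9) + (7, 3). λ = (3 - 9)/(7 - 22) ≡ 23/14 mod 29. 14⁻¹ ≡ 27 (mod 29), so λ ≡ 12.
  x = λ² - 22 - 7 = 144 - 29 ≡ 28; y = λ·(22 - 28) - 9 ≡ 6. → (28, 6)

(28, 6)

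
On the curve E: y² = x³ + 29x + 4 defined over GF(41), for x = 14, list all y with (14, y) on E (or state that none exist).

x³ + 29x + 4 = 3154 ≡ 38 (mod 41).
38 is a non-residue mod 41; no y exists.

none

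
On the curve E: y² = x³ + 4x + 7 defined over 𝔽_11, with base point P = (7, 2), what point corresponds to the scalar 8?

(5, 3)

Double-and-add on 8 = (1000)₂. Start with P = (7, 2) for the leading 1-bit.
double: tangent at (7, 2): λ = (3·7² + 4)/(2·2) ≡ 8/4. 4⁻¹ ≡ 3 (mod 11), so λ ≡ 8·3 ≡ 2.
  x = λ² - 7 - 7 = 4 - 14 ≡ 1; y = λ·(7 - 1) - 2 ≡ 10. → (1, 10)
double: tangent at (1, 10): λ = (3·1² + 4)/(2·10) ≡ 7/9. 9⁻¹ ≡ 5 (mod 11), so λ ≡ 7·5 ≡ 2.
  x = λ² - 1 - 1 = 4 - 2 ≡ 2; y = λ·(1 - 2) - 10 ≡ 10. → (2, 10)
double: tangent at (2, 10): λ = (3·2² + 4)/(2·10) ≡ 5/9. 9⁻¹ ≡ 5 (mod 11) since 9·5 = 45 ≡ 1, so λ ≡ 5·5 ≡ 3.
  x = λ² - 2 - 2 = 9 - 4 ≡ 5; y = λ·(2 - 5) - 10 ≡ 3. → (5, 3)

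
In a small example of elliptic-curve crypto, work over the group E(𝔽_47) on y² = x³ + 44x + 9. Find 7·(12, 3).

(32, 43)

Write Q = (12, 3).
Repeated addition: build up to 7Q.
2Q: tangent at (12, 3): λ = (3·12² + 44)/(2·3) ≡ 6/6. 6⁻¹ ≡ 8 (mod 47), so λ ≡ 6·8 ≡ 1.
  x = λ² - 12 - 12 = 1 - 24 ≡ 24; y = λ·(12 - 24) - 3 ≡ 32. → (24, 32)
3Q: (24, 32) + (12, 3). λ = (3 - 32)/(12 - 24) ≡ 18/35 mod 47. 35⁻¹ ≡ 43 (mod 47), so λ ≡ 22.
  x = λ² - 24 - 12 = 484 - 36 ≡ 25; y = λ·(24 - 25) - 32 ≡ 40. → (25, 40)
4Q: (25, 40) + (12, 3). λ = (3 - 40)/(12 - 25) ≡ 10/34 mod 47. 34⁻¹ ≡ 18 (mod 47), so λ ≡ 39.
  x = λ² - 25 - 12 = 1521 - 37 ≡ 27; y = λ·(25 - 27) - 40 ≡ 23. → (27, 23)
5Q: (27, 23) + (12, 3). λ = (3 - 23)/(12 - 27) ≡ 27/32 mod 47. 32⁻¹ ≡ 25 (mod 47), so λ ≡ 17.
  x = λ² - 27 - 12 = 289 - 39 ≡ 15; y = λ·(27 - 15) - 23 ≡ 40. → (15, 40)
6Q: (15, 40) + (12, 3). λ = (3 - 40)/(12 - 15) ≡ 10/44 mod 47. 44⁻¹ ≡ 31 (mod 47), so λ ≡ 28.
  x = λ² - 15 - 12 = 784 - 27 ≡ 5; y = λ·(15 - 5) - 40 ≡ 5. → (5, 5)
7Q: (5, 5) + (12, 3). λ = (3 - 5)/(12 - 5) ≡ 45/7 mod 47. 7⁻¹ ≡ 27 (mod 47) since 7·27 = 189 ≡ 1, so λ ≡ 40.
  x = λ² - 5 - 12 = 1600 - 17 ≡ 32; y = λ·(5 - 32) - 5 ≡ 43. → (32, 43)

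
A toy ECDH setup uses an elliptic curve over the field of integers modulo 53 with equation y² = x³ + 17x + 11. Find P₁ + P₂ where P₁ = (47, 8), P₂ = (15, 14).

(47, 8) + (15, 14). λ = (14 - 8)/(15 - 47) ≡ 6/21 mod 53. 21⁻¹ ≡ 48 (mod 53), so λ ≡ 23.
  x = λ² - 47 - 15 = 529 - 62 ≡ 43; y = λ·(47 - 43) - 8 ≡ 31. → (43, 31)

(43, 31)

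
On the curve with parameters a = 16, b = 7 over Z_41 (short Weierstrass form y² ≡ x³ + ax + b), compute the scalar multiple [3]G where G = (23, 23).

Repeated addition: build up to 3G.
2G: tangent at (23, 23): λ = (3·23² + 16)/(2·23) ≡ 4/5. 5⁻¹ ≡ 33 (mod 41) since 5·33 = 165 ≡ 1, so λ ≡ 4·33 ≡ 9.
  x = λ² - 23 - 23 = 81 - 46 ≡ 35; y = λ·(23 - 35) - 23 ≡ 33. → (35, 33)
3G: (35, 33) + (23, 23). λ = (23 - 33)/(23 - 35) ≡ 31/29 mod 41. 29⁻¹ ≡ 17 (mod 41), so λ ≡ 35.
  x = λ² - 35 - 23 = 1225 - 58 ≡ 19; y = λ·(35 - 19) - 33 ≡ 35. → (19, 35)

(19, 35)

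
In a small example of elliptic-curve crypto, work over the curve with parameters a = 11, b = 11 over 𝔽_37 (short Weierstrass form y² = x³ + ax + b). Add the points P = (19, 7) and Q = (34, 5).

(10, 14)

(19, 7) + (34, 5). λ = (5 - 7)/(34 - 19) ≡ 35/15 mod 37. 15⁻¹ ≡ 5 (mod 37), so λ ≡ 27.
  x = λ² - 19 - 34 = 729 - 53 ≡ 10; y = λ·(19 - 10) - 7 ≡ 14. → (10, 14)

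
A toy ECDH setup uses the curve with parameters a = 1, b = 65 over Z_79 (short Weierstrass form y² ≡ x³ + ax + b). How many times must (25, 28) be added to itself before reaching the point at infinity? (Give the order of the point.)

9

2P: tangent at (25, 28): λ = (3·25² + 1)/(2·28) ≡ 59/56. 56⁻¹ ≡ 24 (mod 79) since 56·24 = 1344 ≡ 1, so λ ≡ 59·24 ≡ 73.
  x = λ² - 25 - 25 = 5329 - 50 ≡ 65; y = λ·(25 - 65) - 28 ≡ 54. → (65, 54)
3P: (65, 54) + (25, 28). λ = (28 - 54)/(25 - 65) ≡ 53/39 mod 79. 39⁻¹ ≡ 77 (mod 79), so λ ≡ 52.
  x = λ² - 65 - 25 = 2704 - 90 ≡ 7; y = λ·(65 - 7) - 54 ≡ 39. → (7, 39)
4P: (7, 39) + (25, 28). λ = (28 - 39)/(25 - 7) ≡ 68/18 mod 79. 18⁻¹ ≡ 22 (mod 79) since 18·22 = 396 ≡ 1, so λ ≡ 74.
  x = λ² - 7 - 25 = 5476 - 32 ≡ 72; y = λ·(7 - 72) - 39 ≡ 49. → (72, 49)
5P: (72, 49) + (25, 28). λ = (28 - 49)/(25 - 72) ≡ 58/32 mod 79. 32⁻¹ ≡ 42 (mod 79), so λ ≡ 66.
  x = λ² - 72 - 25 = 4356 - 97 ≡ 72; y = λ·(72 - 72) - 49 ≡ 30. → (72, 30)
6P: (72, 30) + (25, 28). λ = (28 - 30)/(25 - 72) ≡ 77/32 mod 79. 32⁻¹ ≡ 42 (mod 79), so λ ≡ 74.
  x = λ² - 72 - 25 = 5476 - 97 ≡ 7; y = λ·(72 - 7) - 30 ≡ 40. → (7, 40)
7P: (7, 40) + (25, 28). λ = (28 - 40)/(25 - 7) ≡ 67/18 mod 79. 18⁻¹ ≡ 22 (mod 79), so λ ≡ 52.
  x = λ² - 7 - 25 = 2704 - 32 ≡ 65; y = λ·(7 - 65) - 40 ≡ 25. → (65, 25)
8P: (65, 25) + (25, 28). λ = (28 - 25)/(25 - 65) ≡ 3/39 mod 79. 39⁻¹ ≡ 77 (mod 79) since 39·77 = 3003 ≡ 1, so λ ≡ 73.
  x = λ² - 65 - 25 = 5329 - 90 ≡ 25; y = λ·(65 - 25) - 25 ≡ 51. → (25, 51)
9P: (25, 51) + (25, 28): same x and y₁ ≡ -y₂, so the sum is the point at infinity.
9P = the point at infinity, so the order is 9.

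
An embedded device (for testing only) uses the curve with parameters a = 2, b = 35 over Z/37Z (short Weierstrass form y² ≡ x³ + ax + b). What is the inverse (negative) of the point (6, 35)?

(6, 2)

-(6, 35) = (6, -35 mod 37) = (6, 2).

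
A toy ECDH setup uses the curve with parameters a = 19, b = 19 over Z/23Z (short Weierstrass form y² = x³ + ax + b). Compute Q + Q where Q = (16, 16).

tangent at (16, 16): λ = (3·16² + 19)/(2·16) ≡ 5/9. 9⁻¹ ≡ 18 (mod 23), so λ ≡ 5·18 ≡ 21.
  x = λ² - 16 - 16 = 441 - 32 ≡ 18; y = λ·(16 - 18) - 16 ≡ 11. → (18, 11)

(18, 11)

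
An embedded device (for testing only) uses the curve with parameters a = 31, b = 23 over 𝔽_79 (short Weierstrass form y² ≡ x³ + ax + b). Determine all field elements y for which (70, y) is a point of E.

11, 68

x³ + 31x + 23 = 345193 ≡ 42 (mod 79).
Square roots of 42 mod 79: 11 and 68 (since 11² = 121 ≡ 42).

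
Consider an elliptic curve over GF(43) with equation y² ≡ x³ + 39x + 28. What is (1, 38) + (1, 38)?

tangent at (1, 38): λ = (3·1² + 39)/(2·38) ≡ 42/33. 33⁻¹ ≡ 30 (mod 43), so λ ≡ 42·30 ≡ 13.
  x = λ² - 1 - 1 = 169 - 2 ≡ 38; y = λ·(1 - 38) - 38 ≡ 40. → (38, 40)

(38, 40)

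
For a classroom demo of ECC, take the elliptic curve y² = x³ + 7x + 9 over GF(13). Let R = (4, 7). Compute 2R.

(1, 2)

tangent at (4, 7): λ = (3·4² + 7)/(2·7) ≡ 3/1. 1⁻¹ ≡ 1 (mod 13) since 1·1 = 1 ≡ 1, so λ ≡ 3·1 ≡ 3.
  x = λ² - 4 - 4 = 9 - 8 ≡ 1; y = λ·(4 - 1) - 7 ≡ 2. → (1, 2)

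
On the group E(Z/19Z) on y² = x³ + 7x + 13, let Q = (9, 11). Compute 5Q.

Double-and-add on 5 = (101)₂. Start with Q = (9, 11) for the leading 1-bit.
double: tangent at (9, 11): λ = (3·9² + 7)/(2·11) ≡ 3/3. 3⁻¹ ≡ 13 (mod 19), so λ ≡ 3·13 ≡ 1.
  x = λ² - 9 - 9 = 1 - 18 ≡ 2; y = λ·(9 - 2) - 11 ≡ 15. → (2, 15)
double: tangent at (2, 15): λ = (3·2² + 7)/(2·15) ≡ 0/11. 11⁻¹ ≡ 7 (mod 19), so λ ≡ 0·7 ≡ 0.
  x = λ² - 2 - 2 = 0 - 4 ≡ 15; y = λ·(2 - 15) - 15 ≡ 4. → (15, 4)
add Q: (15, 4) + (9, 11). λ = (11 - 4)/(9 - 15) ≡ 7/13 mod 19. 13⁻¹ ≡ 3 (mod 19), so λ ≡ 2.
  x = λ² - 15 - 9 = 4 - 24 ≡ 18; y = λ·(15 - 18) - 4 ≡ 9. → (18, 9)

(18, 9)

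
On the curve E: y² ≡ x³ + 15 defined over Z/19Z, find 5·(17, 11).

(11, 4)

Write G = (17, 11).
Double-and-add on 5 = (101)₂. Start with G = (17, 11) for the leading 1-bit.
double: tangent at (17, 11): λ = (3·17² + 0)/(2·11) ≡ 12/3. 3⁻¹ ≡ 13 (mod 19) since 3·13 = 39 ≡ 1, so λ ≡ 12·13 ≡ 4.
  x = λ² - 17 - 17 = 16 - 34 ≡ 1; y = λ·(17 - 1) - 11 ≡ 15. → (1, 15)
double: tangent at (1, 15): λ = (3·1² + 0)/(2·15) ≡ 3/11. 11⁻¹ ≡ 7 (mod 19), so λ ≡ 3·7 ≡ 2.
  x = λ² - 1 - 1 = 4 - 2 ≡ 2; y = λ·(1 - 2) - 15 ≡ 2. → (2, 2)
add G: (2, 2) + (17, 11). λ = (11 - 2)/(17 - 2) ≡ 9/15 mod 19. 15⁻¹ ≡ 14 (mod 19) since 15·14 = 210 ≡ 1, so λ ≡ 12.
  x = λ² - 2 - 17 = 144 - 19 ≡ 11; y = λ·(2 - 11) - 2 ≡ 4. → (11, 4)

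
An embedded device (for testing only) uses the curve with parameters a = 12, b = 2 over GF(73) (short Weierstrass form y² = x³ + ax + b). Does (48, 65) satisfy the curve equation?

y² = 65² ≡ 64; x³ + 12x + 2 = 111170 ≡ 64 (mod 73). 64 = 64.

yes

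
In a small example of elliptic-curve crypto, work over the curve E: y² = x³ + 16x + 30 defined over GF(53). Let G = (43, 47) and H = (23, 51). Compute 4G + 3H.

(3, 23)

First 4G:
Repeated addition: build up to 4G.
2G: tangent at (43, 47): λ = (3·43² + 16)/(2·47) ≡ 51/41. 41⁻¹ ≡ 22 (mod 53), so λ ≡ 51·22 ≡ 9.
  x = λ² - 43 - 43 = 81 - 86 ≡ 48; y = λ·(43 - 48) - 47 ≡ 14. → (48, 14)
3G: (48, 14) + (43, 47). λ = (47 - 14)/(43 - 48) ≡ 33/48 mod 53. 48⁻¹ ≡ 21 (mod 53), so λ ≡ 4.
  x = λ² - 48 - 43 = 16 - 91 ≡ 31; y = λ·(48 - 31) - 14 ≡ 1. → (31, 1)
4G: (31, 1) + (43, 47). λ = (47 - 1)/(43 - 31) ≡ 46/12 mod 53. 12⁻¹ ≡ 31 (mod 53), so λ ≡ 48.
  x = λ² - 31 - 43 = 2304 - 74 ≡ 4; y = λ·(31 - 4) - 1 ≡ 23. → (4, 23)
4G = (4, 23).
Next 3H:
Repeated addition: build up to 3H.
2H: tangent at (23, 51): λ = (3·23² + 16)/(2·51) ≡ 13/49. 49⁻¹ ≡ 13 (mod 53), so λ ≡ 13·13 ≡ 10.
  x = λ² - 23 - 23 = 100 - 46 ≡ 1; y = λ·(23 - 1) - 51 ≡ 10. → (1, 10)
3H: (1, 10) + (23, 51). λ = (51 - 10)/(23 - 1) ≡ 41/22 mod 53. 22⁻¹ ≡ 41 (mod 53), so λ ≡ 38.
  x = λ² - 1 - 23 = 1444 - 24 ≡ 42; y = λ·(1 - 42) - 10 ≡ 22. → (42, 22)
3H = (42, 22).
Finally 4G + 3H:
(4, 23) + (42, 22). λ = (22 - 23)/(42 - 4) ≡ 52/38 mod 53. 38⁻¹ ≡ 7 (mod 53) since 38·7 = 266 ≡ 1, so λ ≡ 46.
  x = λ² - 4 - 42 = 2116 - 46 ≡ 3; y = λ·(4 - 3) - 23 ≡ 23. → (3, 23)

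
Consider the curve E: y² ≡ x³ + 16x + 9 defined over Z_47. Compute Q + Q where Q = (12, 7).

(13, 8)

tangent at (12, 7): λ = (3·12² + 16)/(2·7) ≡ 25/14. 14⁻¹ ≡ 37 (mod 47), so λ ≡ 25·37 ≡ 32.
  x = λ² - 12 - 12 = 1024 - 24 ≡ 13; y = λ·(12 - 13) - 7 ≡ 8. → (13, 8)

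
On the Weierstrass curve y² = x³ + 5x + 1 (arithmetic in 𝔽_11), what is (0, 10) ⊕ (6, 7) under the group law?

(0, 10) + (6, 7). λ = (7 - 10)/(6 - 0) ≡ 8/6 mod 11. 6⁻¹ ≡ 2 (mod 11) since 6·2 = 12 ≡ 1, so λ ≡ 5.
  x = λ² - 0 - 6 = 25 - 6 ≡ 8; y = λ·(0 - 8) - 10 ≡ 5. → (8, 5)

(8, 5)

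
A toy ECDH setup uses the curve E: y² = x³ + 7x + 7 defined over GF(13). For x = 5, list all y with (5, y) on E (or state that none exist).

none

x³ + 7x + 7 = 167 ≡ 11 (mod 13).
11 is a non-residue mod 13; no y exists.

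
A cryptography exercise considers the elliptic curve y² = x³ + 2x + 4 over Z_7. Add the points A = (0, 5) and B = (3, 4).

(1, 0)

(0, 5) + (3, 4). λ = (4 - 5)/(3 - 0) ≡ 6/3 mod 7. 3⁻¹ ≡ 5 (mod 7) since 3·5 = 15 ≡ 1, so λ ≡ 2.
  x = λ² - 0 - 3 = 4 - 3 ≡ 1; y = λ·(0 - 1) - 5 ≡ 0. → (1, 0)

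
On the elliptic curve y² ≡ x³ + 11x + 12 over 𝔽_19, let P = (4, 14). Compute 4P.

(10, 1)

Repeated addition: build up to 4P.
2P: tangent at (4, 14): λ = (3·4² + 11)/(2·14) ≡ 2/9. 9⁻¹ ≡ 17 (mod 19) since 9·17 = 153 ≡ 1, so λ ≡ 2·17 ≡ 15.
  x = λ² - 4 - 4 = 225 - 8 ≡ 8; y = λ·(4 - 8) - 14 ≡ 2. → (8, 2)
3P: (8, 2) + (4, 14). λ = (14 - 2)/(4 - 8) ≡ 12/15 mod 19. 15⁻¹ ≡ 14 (mod 19), so λ ≡ 16.
  x = λ² - 8 - 4 = 256 - 12 ≡ 16; y = λ·(8 - 16) - 2 ≡ 3. → (16, 3)
4P: (16, 3) + (4, 14). λ = (14 - 3)/(4 - 16) ≡ 11/7 mod 19. 7⁻¹ ≡ 11 (mod 19), so λ ≡ 7.
  x = λ² - 16 - 4 = 49 - 20 ≡ 10; y = λ·(16 - 10) - 3 ≡ 1. → (10, 1)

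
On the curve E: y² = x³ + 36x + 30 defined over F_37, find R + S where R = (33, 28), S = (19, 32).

(33, 28) + (19, 32). λ = (32 - 28)/(19 - 33) ≡ 4/23 mod 37. 23⁻¹ ≡ 29 (mod 37), so λ ≡ 5.
  x = λ² - 33 - 19 = 25 - 52 ≡ 10; y = λ·(33 - 10) - 28 ≡ 13. → (10, 13)

(10, 13)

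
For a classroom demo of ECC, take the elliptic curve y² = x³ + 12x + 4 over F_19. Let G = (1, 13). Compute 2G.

tangent at (1, 13): λ = (3·1² + 12)/(2·13) ≡ 15/7. 7⁻¹ ≡ 11 (mod 19) since 7·11 = 77 ≡ 1, so λ ≡ 15·11 ≡ 13.
  x = λ² - 1 - 1 = 169 - 2 ≡ 15; y = λ·(1 - 15) - 13 ≡ 14. → (15, 14)

(15, 14)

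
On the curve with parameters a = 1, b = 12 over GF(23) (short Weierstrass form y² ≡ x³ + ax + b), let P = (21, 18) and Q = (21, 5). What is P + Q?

The two points share x = 21 and their y-coordinates satisfy 18 + 5 ≡ 0 (mod 23), so they are inverses. Their sum is O.

O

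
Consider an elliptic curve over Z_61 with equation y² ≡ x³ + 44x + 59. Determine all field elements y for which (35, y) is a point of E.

x³ + 44x + 59 = 44474 ≡ 5 (mod 61).
Square roots of 5 mod 61: 26 and 35 (since 26² = 676 ≡ 5).

26, 35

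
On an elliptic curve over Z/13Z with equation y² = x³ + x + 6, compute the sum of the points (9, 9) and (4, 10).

(12, 2)

(9, 9) + (4, 10). λ = (10 - 9)/(4 - 9) ≡ 1/8 mod 13. 8⁻¹ ≡ 5 (mod 13) since 8·5 = 40 ≡ 1, so λ ≡ 5.
  x = λ² - 9 - 4 = 25 - 13 ≡ 12; y = λ·(9 - 12) - 9 ≡ 2. → (12, 2)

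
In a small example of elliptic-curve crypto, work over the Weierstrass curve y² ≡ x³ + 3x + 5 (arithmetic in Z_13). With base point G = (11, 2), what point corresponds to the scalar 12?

Repeated addition: build up to 12G.
2G: tangent at (11, 2): λ = (3·11² + 3)/(2·2) ≡ 2/4. 4⁻¹ ≡ 10 (mod 13), so λ ≡ 2·10 ≡ 7.
  x = λ² - 11 - 11 = 49 - 22 ≡ 1; y = λ·(11 - 1) - 2 ≡ 3. → (1, 3)
3G: (1, 3) + (11, 2). λ = (2 - 3)/(11 - 1) ≡ 12/10 mod 13. 10⁻¹ ≡ 4 (mod 13), so λ ≡ 9.
  x = λ² - 1 - 11 = 81 - 12 ≡ 4; y = λ·(1 - 4) - 3 ≡ 9. → (4, 9)
4G: (4, 9) + (11, 2). λ = (2 - 9)/(11 - 4) ≡ 6/7 mod 13. 7⁻¹ ≡ 2 (mod 13) since 7·2 = 14 ≡ 1, so λ ≡ 12.
  x = λ² - 4 - 11 = 144 - 15 ≡ 12; y = λ·(4 - 12) - 9 ≡ 12. → (12, 12)
5G: (12, 12) + (11, 2). λ = (2 - 12)/(11 - 12) ≡ 3/12 mod 13. 12⁻¹ ≡ 12 (mod 13), so λ ≡ 10.
  x = λ² - 12 - 11 = 100 - 23 ≡ 12; y = λ·(12 - 12) - 12 ≡ 1. → (12, 1)
6G: (12, 1) + (11, 2). λ = (2 - 1)/(11 - 12) ≡ 1/12 mod 13. 12⁻¹ ≡ 12 (mod 13), so λ ≡ 12.
  x = λ² - 12 - 11 = 144 - 23 ≡ 4; y = λ·(12 - 4) - 1 ≡ 4. → (4, 4)
7G: (4, 4) + (11, 2). λ = (2 - 4)/(11 - 4) ≡ 11/7 mod 13. 7⁻¹ ≡ 2 (mod 13), so λ ≡ 9.
  x = λ² - 4 - 11 = 81 - 15 ≡ 1; y = λ·(4 - 1) - 4 ≡ 10. → (1, 10)
8G: (1, 10) + (11, 2). λ = (2 - 10)/(11 - 1) ≡ 5/10 mod 13. 10⁻¹ ≡ 4 (mod 13), so λ ≡ 7.
  x = λ² - 1 - 11 = 49 - 12 ≡ 11; y = λ·(1 - 11) - 10 ≡ 11. → (11, 11)
9G: (11, 11) + (11, 2): same x and y₁ ≡ -y₂, so the sum is O.
10G: O + (11, 2) = (11, 2) (identity).
11G: tangent at (11, 2): λ = (3·11² + 3)/(2·2) ≡ 2/4. 4⁻¹ ≡ 10 (mod 13), so λ ≡ 2·10 ≡ 7.
  x = λ² - 11 - 11 = 49 - 22 ≡ 1; y = λ·(11 - 1) - 2 ≡ 3. → (1, 3)
12G: (1, 3) + (11, 2). λ = (2 - 3)/(11 - 1) ≡ 12/10 mod 13. 10⁻¹ ≡ 4 (mod 13), so λ ≡ 9.
  x = λ² - 1 - 11 = 81 - 12 ≡ 4; y = λ·(1 - 4) - 3 ≡ 9. → (4, 9)

(4, 9)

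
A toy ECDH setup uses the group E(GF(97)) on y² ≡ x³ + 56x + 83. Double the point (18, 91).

(17, 82)

tangent at (18, 91): λ = (3·18² + 56)/(2·91) ≡ 58/85. 85⁻¹ ≡ 8 (mod 97), so λ ≡ 58·8 ≡ 76.
  x = λ² - 18 - 18 = 5776 - 36 ≡ 17; y = λ·(18 - 17) - 91 ≡ 82. → (17, 82)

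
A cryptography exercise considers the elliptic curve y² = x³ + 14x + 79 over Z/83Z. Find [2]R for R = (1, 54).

(14, 60)

tangent at (1, 54): λ = (3·1² + 14)/(2·54) ≡ 17/25. 25⁻¹ ≡ 10 (mod 83), so λ ≡ 17·10 ≡ 4.
  x = λ² - 1 - 1 = 16 - 2 ≡ 14; y = λ·(1 - 14) - 54 ≡ 60. → (14, 60)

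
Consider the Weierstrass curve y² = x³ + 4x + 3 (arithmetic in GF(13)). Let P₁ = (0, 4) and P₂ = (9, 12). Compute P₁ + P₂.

(0, 4) + (9, 12). λ = (12 - 4)/(9 - 0) ≡ 8/9 mod 13. 9⁻¹ ≡ 3 (mod 13) since 9·3 = 27 ≡ 1, so λ ≡ 11.
  x = λ² - 0 - 9 = 121 - 9 ≡ 8; y = λ·(0 - 8) - 4 ≡ 12. → (8, 12)

(8, 12)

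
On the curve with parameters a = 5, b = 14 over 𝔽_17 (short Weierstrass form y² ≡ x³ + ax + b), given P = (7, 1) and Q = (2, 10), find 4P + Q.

First 4P:
Double-and-add on 4 = (100)₂. Start with P = (7, 1) for the leading 1-bit.
double: tangent at (7, 1): λ = (3·7² + 5)/(2·1) ≡ 16/2. 2⁻¹ ≡ 9 (mod 17), so λ ≡ 16·9 ≡ 8.
  x = λ² - 7 - 7 = 64 - 14 ≡ 16; y = λ·(7 - 16) - 1 ≡ 12. → (16, 12)
double: tangent at (16, 12): λ = (3·16² + 5)/(2·12) ≡ 8/7. 7⁻¹ ≡ 5 (mod 17) since 7·5 = 35 ≡ 1, so λ ≡ 8·5 ≡ 6.
  x = λ² - 16 - 16 = 36 - 32 ≡ 4; y = λ·(16 - 4) - 12 ≡ 9. → (4, 9)
4P = (4, 9).
Finally 4P + Q:
(4, 9) + (2, 10). λ = (10 - 9)/(2 - 4) ≡ 1/15 mod 17. 15⁻¹ ≡ 8 (mod 17), so λ ≡ 8.
  x = λ² - 4 - 2 = 64 - 6 ≡ 7; y = λ·(4 - 7) - 9 ≡ 1. → (7, 1)

(7, 1)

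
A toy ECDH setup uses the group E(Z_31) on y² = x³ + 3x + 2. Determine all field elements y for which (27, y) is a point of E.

x³ + 3x + 2 = 19766 ≡ 19 (mod 31).
Square roots of 19 mod 31: 9 and 22 (since 9² = 81 ≡ 19).

9, 22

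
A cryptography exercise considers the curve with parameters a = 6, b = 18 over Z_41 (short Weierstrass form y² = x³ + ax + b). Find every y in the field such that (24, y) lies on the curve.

13, 28

x³ + 6x + 18 = 13986 ≡ 5 (mod 41).
Square roots of 5 mod 41: 13 and 28 (since 13² = 169 ≡ 5).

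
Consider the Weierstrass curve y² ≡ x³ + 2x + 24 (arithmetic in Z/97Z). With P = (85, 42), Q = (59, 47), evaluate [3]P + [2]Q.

First 3P:
Repeated addition: build up to 3P.
2P: tangent at (85, 42): λ = (3·85² + 2)/(2·42) ≡ 46/84. 84⁻¹ ≡ 82 (mod 97), so λ ≡ 46·82 ≡ 86.
  x = λ² - 85 - 85 = 7396 - 170 ≡ 48; y = λ·(85 - 48) - 42 ≡ 36. → (48, 36)
3P: (48, 36) + (85, 42). λ = (42 - 36)/(85 - 48) ≡ 6/37 mod 97. 37⁻¹ ≡ 21 (mod 97), so λ ≡ 29.
  x = λ² - 48 - 85 = 841 - 133 ≡ 29; y = λ·(48 - 29) - 36 ≡ 30. → (29, 30)
3P = (29, 30).
Next 2Q:
Repeated addition: build up to 2Q.
2Q: tangent at (59, 47): λ = (3·59² + 2)/(2·47) ≡ 66/94. 94⁻¹ ≡ 32 (mod 97) since 94·32 = 3008 ≡ 1, so λ ≡ 66·32 ≡ 75.
  x = λ² - 59 - 59 = 5625 - 118 ≡ 75; y = λ·(59 - 75) - 47 ≡ 14. → (75, 14)
2Q = (75, 14).
Finally 3P + 2Q:
(29, 30) + (75, 14). λ = (14 - 30)/(75 - 29) ≡ 81/46 mod 97. 46⁻¹ ≡ 19 (mod 97) since 46·19 = 874 ≡ 1, so λ ≡ 84.
  x = λ² - 29 - 75 = 7056 - 104 ≡ 65; y = λ·(29 - 65) - 30 ≡ 50. → (65, 50)

(65, 50)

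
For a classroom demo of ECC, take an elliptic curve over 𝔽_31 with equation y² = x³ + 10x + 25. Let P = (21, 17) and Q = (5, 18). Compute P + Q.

(21, 17) + (5, 18). λ = (18 - 17)/(5 - 21) ≡ 1/15 mod 31. 15⁻¹ ≡ 29 (mod 31) since 15·29 = 435 ≡ 1, so λ ≡ 29.
  x = λ² - 21 - 5 = 841 - 26 ≡ 9; y = λ·(21 - 9) - 17 ≡ 21. → (9, 21)

(9, 21)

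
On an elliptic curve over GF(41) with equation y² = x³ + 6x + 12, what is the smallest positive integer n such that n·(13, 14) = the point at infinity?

3

2P: tangent at (13, 14): λ = (3·13² + 6)/(2·14) ≡ 21/28. 28⁻¹ ≡ 22 (mod 41) since 28·22 = 616 ≡ 1, so λ ≡ 21·22 ≡ 11.
  x = λ² - 13 - 13 = 121 - 26 ≡ 13; y = λ·(13 - 13) - 14 ≡ 27. → (13, 27)
3P: (13, 27) + (13, 14): same x and y₁ ≡ -y₂, so the sum is the point at infinity.
3P = the point at infinity, so the order is 3.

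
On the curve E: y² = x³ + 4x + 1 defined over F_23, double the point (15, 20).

(20, 13)

tangent at (15, 20): λ = (3·15² + 4)/(2·20) ≡ 12/17. 17⁻¹ ≡ 19 (mod 23), so λ ≡ 12·19 ≡ 21.
  x = λ² - 15 - 15 = 441 - 30 ≡ 20; y = λ·(15 - 20) - 20 ≡ 13. → (20, 13)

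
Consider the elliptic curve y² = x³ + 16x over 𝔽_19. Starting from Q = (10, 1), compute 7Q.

Repeated addition: build up to 7Q.
2Q: tangent at (10, 1): λ = (3·10² + 16)/(2·1) ≡ 12/2. 2⁻¹ ≡ 10 (mod 19) since 2·10 = 20 ≡ 1, so λ ≡ 12·10 ≡ 6.
  x = λ² - 10 - 10 = 36 - 20 ≡ 16; y = λ·(10 - 16) - 1 ≡ 1. → (16, 1)
3Q: (16, 1) + (10, 1). λ = (1 - 1)/(10 - 16) ≡ 0/13 mod 19. 13⁻¹ ≡ 3 (mod 19) since 13·3 = 39 ≡ 1, so λ ≡ 0.
  x = λ² - 16 - 10 = 0 - 26 ≡ 12; y = λ·(16 - 12) - 1 ≡ 18. → (12, 18)
4Q: (12, 18) + (10, 1). λ = (1 - 18)/(10 - 12) ≡ 2/17 mod 19. 17⁻¹ ≡ 9 (mod 19), so λ ≡ 18.
  x = λ² - 12 - 10 = 324 - 22 ≡ 17; y = λ·(12 - 17) - 18 ≡ 6. → (17, 6)
5Q: (17, 6) + (10, 1). λ = (1 - 6)/(10 - 17) ≡ 14/12 mod 19. 12⁻¹ ≡ 8 (mod 19), so λ ≡ 17.
  x = λ² - 17 - 10 = 289 - 27 ≡ 15; y = λ·(17 - 15) - 6 ≡ 9. → (15, 9)
6Q: (15, 9) + (10, 1). λ = (1 - 9)/(10 - 15) ≡ 11/14 mod 19. 14⁻¹ ≡ 15 (mod 19), so λ ≡ 13.
  x = λ² - 15 - 10 = 169 - 25 ≡ 11; y = λ·(15 - 11) - 9 ≡ 5. → (11, 5)
7Q: (11, 5) + (10, 1). λ = (1 - 5)/(10 - 11) ≡ 15/18 mod 19. 18⁻¹ ≡ 18 (mod 19), so λ ≡ 4.
  x = λ² - 11 - 10 = 16 - 21 ≡ 14; y = λ·(11 - 14) - 5 ≡ 2. → (14, 2)

(14, 2)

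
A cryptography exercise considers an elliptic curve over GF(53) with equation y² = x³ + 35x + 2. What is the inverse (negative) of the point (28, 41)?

-(28, 41) = (28, -41 mod 53) = (28, 12).

(28, 12)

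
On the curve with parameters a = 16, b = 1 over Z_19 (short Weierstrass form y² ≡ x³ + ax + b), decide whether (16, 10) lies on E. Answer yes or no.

no

y² = 10² ≡ 5; x³ + 16x + 1 = 4353 ≡ 2 (mod 19). 5 ≠ 2.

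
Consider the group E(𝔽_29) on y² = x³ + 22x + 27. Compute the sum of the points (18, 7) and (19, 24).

(20, 17)

(18, 7) + (19, 24). λ = (24 - 7)/(19 - 18) ≡ 17/1 mod 29. 1⁻¹ ≡ 1 (mod 29) since 1·1 = 1 ≡ 1, so λ ≡ 17.
  x = λ² - 18 - 19 = 289 - 37 ≡ 20; y = λ·(18 - 20) - 7 ≡ 17. → (20, 17)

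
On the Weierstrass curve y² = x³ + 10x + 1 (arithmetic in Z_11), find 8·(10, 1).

(3, 5)

Write P = (10, 1).
Double-and-add on 8 = (1000)₂. Start with P = (10, 1) for the leading 1-bit.
double: tangent at (10, 1): λ = (3·10² + 10)/(2·1) ≡ 2/2. 2⁻¹ ≡ 6 (mod 11) since 2·6 = 12 ≡ 1, so λ ≡ 2·6 ≡ 1.
  x = λ² - 10 - 10 = 1 - 20 ≡ 3; y = λ·(10 - 3) - 1 ≡ 6. → (3, 6)
double: tangent at (3, 6): λ = (3·3² + 10)/(2·6) ≡ 4/1. 1⁻¹ ≡ 1 (mod 11), so λ ≡ 4·1 ≡ 4.
  x = λ² - 3 - 3 = 16 - 6 ≡ 10; y = λ·(3 - 10) - 6 ≡ 10. → (10, 10)
double: tangent at (10, 10): λ = (3·10² + 10)/(2·10) ≡ 2/9. 9⁻¹ ≡ 5 (mod 11) since 9·5 = 45 ≡ 1, so λ ≡ 2·5 ≡ 10.
  x = λ² - 10 - 10 = 100 - 20 ≡ 3; y = λ·(10 - 3) - 10 ≡ 5. → (3, 5)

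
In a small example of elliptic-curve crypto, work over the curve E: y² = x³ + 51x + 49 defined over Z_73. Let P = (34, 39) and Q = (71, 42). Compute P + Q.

(34, 39) + (71, 42). λ = (42 - 39)/(71 - 34) ≡ 3/37 mod 73. 37⁻¹ ≡ 2 (mod 73), so λ ≡ 6.
  x = λ² - 34 - 71 = 36 - 105 ≡ 4; y = λ·(34 - 4) - 39 ≡ 68. → (4, 68)

(4, 68)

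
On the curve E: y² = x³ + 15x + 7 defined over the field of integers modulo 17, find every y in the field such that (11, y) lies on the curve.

x³ + 15x + 7 = 1503 ≡ 7 (mod 17).
7 is a non-residue mod 17; no y exists.

none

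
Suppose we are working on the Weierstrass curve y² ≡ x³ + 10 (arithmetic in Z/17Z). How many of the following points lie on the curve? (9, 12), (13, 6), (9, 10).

1

(9, 12): 12² ≡ 8, rhs ≡ 8 → on.
(13, 6): 6² ≡ 2, rhs ≡ 14 → off.
(9, 10): 10² ≡ 15, rhs ≡ 8 → off.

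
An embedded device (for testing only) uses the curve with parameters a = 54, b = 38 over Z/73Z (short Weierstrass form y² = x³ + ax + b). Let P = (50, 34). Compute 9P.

Repeated addition: build up to 9P.
2P: tangent at (50, 34): λ = (3·50² + 54)/(2·34) ≡ 35/68. 68⁻¹ ≡ 29 (mod 73) since 68·29 = 1972 ≡ 1, so λ ≡ 35·29 ≡ 66.
  x = λ² - 50 - 50 = 4356 - 100 ≡ 22; y = λ·(50 - 22) - 34 ≡ 62. → (22, 62)
3P: (22, 62) + (50, 34). λ = (34 - 62)/(50 - 22) ≡ 45/28 mod 73. 28⁻¹ ≡ 60 (mod 73), so λ ≡ 72.
  x = λ² - 22 - 50 = 5184 - 72 ≡ 2; y = λ·(22 - 2) - 62 ≡ 64. → (2, 64)
4P: (2, 64) + (50, 34). λ = (34 - 64)/(50 - 2) ≡ 43/48 mod 73. 48⁻¹ ≡ 35 (mod 73), so λ ≡ 45.
  x = λ² - 2 - 50 = 2025 - 52 ≡ 2; y = λ·(2 - 2) - 64 ≡ 9. → (2, 9)
5P: (2, 9) + (50, 34). λ = (34 - 9)/(50 - 2) ≡ 25/48 mod 73. 48⁻¹ ≡ 35 (mod 73), so λ ≡ 72.
  x = λ² - 2 - 50 = 5184 - 52 ≡ 22; y = λ·(2 - 22) - 9 ≡ 11. → (22, 11)
6P: (22, 11) + (50, 34). λ = (34 - 11)/(50 - 22) ≡ 23/28 mod 73. 28⁻¹ ≡ 60 (mod 73), so λ ≡ 66.
  x = λ² - 22 - 50 = 4356 - 72 ≡ 50; y = λ·(22 - 50) - 11 ≡ 39. → (50, 39)
7P: (50, 39) + (50, 34): same x and y₁ ≡ -y₂, so the sum is O.
8P: O + (50, 34) = (50, 34) (identity).
9P: tangent at (50, 34): λ = (3·50² + 54)/(2·34) ≡ 35/68. 68⁻¹ ≡ 29 (mod 73), so λ ≡ 35·29 ≡ 66.
  x = λ² - 50 - 50 = 4356 - 100 ≡ 22; y = λ·(50 - 22) - 34 ≡ 62. → (22, 62)

(22, 62)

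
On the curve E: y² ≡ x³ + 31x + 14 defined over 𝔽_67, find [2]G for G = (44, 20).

(0, 58)

tangent at (44, 20): λ = (3·44² + 31)/(2·20) ≡ 10/40. 40⁻¹ ≡ 62 (mod 67) since 40·62 = 2480 ≡ 1, so λ ≡ 10·62 ≡ 17.
  x = λ² - 44 - 44 = 289 - 88 ≡ 0; y = λ·(44 - 0) - 20 ≡ 58. → (0, 58)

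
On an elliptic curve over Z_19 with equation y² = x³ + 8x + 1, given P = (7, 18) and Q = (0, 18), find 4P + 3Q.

First 4P:
Repeated addition: build up to 4P.
2P: tangent at (7, 18): λ = (3·7² + 8)/(2·18) ≡ 3/17. 17⁻¹ ≡ 9 (mod 19) since 17·9 = 153 ≡ 1, so λ ≡ 3·9 ≡ 8.
  x = λ² - 7 - 7 = 64 - 14 ≡ 12; y = λ·(7 - 12) - 18 ≡ 18. → (12, 18)
3P: (12, 18) + (7, 18). λ = (18 - 18)/(7 - 12) ≡ 0/14 mod 19. 14⁻¹ ≡ 15 (mod 19), so λ ≡ 0.
  x = λ² - 12 - 7 = 0 - 19 ≡ 0; y = λ·(12 - 0) - 18 ≡ 1. → (0, 1)
4P: (0, 1) + (7, 18). λ = (18 - 1)/(7 - 0) ≡ 17/7 mod 19. 7⁻¹ ≡ 11 (mod 19), so λ ≡ 16.
  x = λ² - 0 - 7 = 256 - 7 ≡ 2; y = λ·(0 - 2) - 1 ≡ 5. → (2, 5)
4P = (2, 5).
Next 3Q:
Repeated addition: build up to 3Q.
2Q: tangent at (0, 18): λ = (3·0² + 8)/(2·18) ≡ 8/17. 17⁻¹ ≡ 9 (mod 19), so λ ≡ 8·9 ≡ 15.
  x = λ² - 0 - 0 = 225 - 0 ≡ 16; y = λ·(0 - 16) - 18 ≡ 8. → (16, 8)
3Q: (16, 8) + (0, 18). λ = (18 - 8)/(0 - 16) ≡ 10/3 mod 19. 3⁻¹ ≡ 13 (mod 19) since 3·13 = 39 ≡ 1, so λ ≡ 16.
  x = λ² - 16 - 0 = 256 - 16 ≡ 12; y = λ·(16 - 12) - 8 ≡ 18. → (12, 18)
3Q = (12, 18).
Finally 4P + 3Q:
(2, 5) + (12, 18). λ = (18 - 5)/(12 - 2) ≡ 13/10 mod 19. 10⁻¹ ≡ 2 (mod 19) since 10·2 = 20 ≡ 1, so λ ≡ 7.
  x = λ² - 2 - 12 = 49 - 14 ≡ 16; y = λ·(2 - 16) - 5 ≡ 11. → (16, 11)

(16, 11)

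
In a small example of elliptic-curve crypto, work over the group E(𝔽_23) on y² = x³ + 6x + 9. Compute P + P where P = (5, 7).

tangent at (5, 7): λ = (3·5² + 6)/(2·7) ≡ 12/14. 14⁻¹ ≡ 5 (mod 23), so λ ≡ 12·5 ≡ 14.
  x = λ² - 5 - 5 = 196 - 10 ≡ 2; y = λ·(5 - 2) - 7 ≡ 12. → (2, 12)

(2, 12)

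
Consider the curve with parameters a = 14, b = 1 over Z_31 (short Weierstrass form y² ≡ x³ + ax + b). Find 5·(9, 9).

Write Q = (9, 9).
Repeated addition: build up to 5Q.
2Q: tangent at (9, 9): λ = (3·9² + 14)/(2·9) ≡ 9/18. 18⁻¹ ≡ 19 (mod 31), so λ ≡ 9·19 ≡ 16.
  x = λ² - 9 - 9 = 256 - 18 ≡ 21; y = λ·(9 - 21) - 9 ≡ 16. → (21, 16)
3Q: (21, 16) + (9, 9). λ = (9 - 16)/(9 - 21) ≡ 24/19 mod 31. 19⁻¹ ≡ 18 (mod 31) since 19·18 = 342 ≡ 1, so λ ≡ 29.
  x = λ² - 21 - 9 = 841 - 30 ≡ 5; y = λ·(21 - 5) - 16 ≡ 14. → (5, 14)
4Q: (5, 14) + (9, 9). λ = (9 - 14)/(9 - 5) ≡ 26/4 mod 31. 4⁻¹ ≡ 8 (mod 31) since 4·8 = 32 ≡ 1, so λ ≡ 22.
  x = λ² - 5 - 9 = 484 - 14 ≡ 5; y = λ·(5 - 5) - 14 ≡ 17. → (5, 17)
5Q: (5, 17) + (9, 9). λ = (9 - 17)/(9 - 5) ≡ 23/4 mod 31. 4⁻¹ ≡ 8 (mod 31), so λ ≡ 29.
  x = λ² - 5 - 9 = 841 - 14 ≡ 21; y = λ·(5 - 21) - 17 ≡ 15. → (21, 15)

(21, 15)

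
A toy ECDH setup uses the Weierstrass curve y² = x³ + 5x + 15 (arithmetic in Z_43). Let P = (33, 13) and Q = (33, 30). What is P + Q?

The two points share x = 33 and their y-coordinates satisfy 13 + 30 ≡ 0 (mod 43), so they are inverses. Their sum is the point at infinity.

O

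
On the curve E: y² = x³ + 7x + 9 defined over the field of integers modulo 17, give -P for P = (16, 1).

(16, 16)

-(16, 1) = (16, -1 mod 17) = (16, 16).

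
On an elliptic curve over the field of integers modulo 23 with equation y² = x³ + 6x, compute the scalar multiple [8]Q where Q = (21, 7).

Repeated addition: build up to 8Q.
2Q: tangent at (21, 7): λ = (3·21² + 6)/(2·7) ≡ 18/14. 14⁻¹ ≡ 5 (mod 23), so λ ≡ 18·5 ≡ 21.
  x = λ² - 21 - 21 = 441 - 42 ≡ 8; y = λ·(21 - 8) - 7 ≡ 13. → (8, 13)
3Q: (8, 13) + (21, 7). λ = (7 - 13)/(21 - 8) ≡ 17/13 mod 23. 13⁻¹ ≡ 16 (mod 23) since 13·16 = 208 ≡ 1, so λ ≡ 19.
  x = λ² - 8 - 21 = 361 - 29 ≡ 10; y = λ·(8 - 10) - 13 ≡ 18. → (10, 18)
4Q: (10, 18) + (21, 7). λ = (7 - 18)/(21 - 10) ≡ 12/11 mod 23. 11⁻¹ ≡ 21 (mod 23), so λ ≡ 22.
  x = λ² - 10 - 21 = 484 - 31 ≡ 16; y = λ·(10 - 16) - 18 ≡ 11. → (16, 11)
5Q: (16, 11) + (21, 7). λ = (7 - 11)/(21 - 16) ≡ 19/5 mod 23. 5⁻¹ ≡ 14 (mod 23), so λ ≡ 13.
  x = λ² - 16 - 21 = 169 - 37 ≡ 17; y = λ·(16 - 17) - 11 ≡ 22. → (17, 22)
6Q: (17, 22) + (21, 7). λ = (7 - 22)/(21 - 17) ≡ 8/4 mod 23. 4⁻¹ ≡ 6 (mod 23), so λ ≡ 2.
  x = λ² - 17 - 21 = 4 - 38 ≡ 12; y = λ·(17 - 12) - 22 ≡ 11. → (12, 11)
7Q: (12, 11) + (21, 7). λ = (7 - 11)/(21 - 12) ≡ 19/9 mod 23. 9⁻¹ ≡ 18 (mod 23) since 9·18 = 162 ≡ 1, so λ ≡ 20.
  x = λ² - 12 - 21 = 400 - 33 ≡ 22; y = λ·(12 - 22) - 11 ≡ 19. → (22, 19)
8Q: (22, 19) + (21, 7). λ = (7 - 19)/(21 - 22) ≡ 11/22 mod 23. 22⁻¹ ≡ 22 (mod 23), so λ ≡ 12.
  x = λ² - 22 - 21 = 144 - 43 ≡ 9; y = λ·(22 - 9) - 19 ≡ 22. → (9, 22)

(9, 22)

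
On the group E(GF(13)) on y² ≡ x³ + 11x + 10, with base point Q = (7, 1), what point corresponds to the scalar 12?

(7, 12)

Double-and-add on 12 = (1100)₂. Start with Q = (7, 1) for the leading 1-bit.
double: tangent at (7, 1): λ = (3·7² + 11)/(2·1) ≡ 2/2. 2⁻¹ ≡ 7 (mod 13), so λ ≡ 2·7 ≡ 1.
  x = λ² - 7 - 7 = 1 - 14 ≡ 0; y = λ·(7 - 0) - 1 ≡ 6. → (0, 6)
add Q: (0, 6) + (7, 1). λ = (1 - 6)/(7 - 0) ≡ 8/7 mod 13. 7⁻¹ ≡ 2 (mod 13), so λ ≡ 3.
  x = λ² - 0 - 7 = 9 - 7 ≡ 2; y = λ·(0 - 2) - 6 ≡ 1. → (2, 1)
double: tangent at (2, 1): λ = (3·2² + 11)/(2·1) ≡ 10/2. 2⁻¹ ≡ 7 (mod 13), so λ ≡ 10·7 ≡ 5.
  x = λ² - 2 - 2 = 25 - 4 ≡ 8; y = λ·(2 - 8) - 1 ≡ 8. → (8, 8)
double: tangent at (8, 8): λ = (3·8² + 11)/(2·8) ≡ 8/3. 3⁻¹ ≡ 9 (mod 13) since 3·9 = 27 ≡ 1, so λ ≡ 8·9 ≡ 7.
  x = λ² - 8 - 8 = 49 - 16 ≡ 7; y = λ·(8 - 7) - 8 ≡ 12. → (7, 12)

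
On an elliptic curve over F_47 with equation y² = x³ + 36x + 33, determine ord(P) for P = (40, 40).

12

2P: tangent at (40, 40): λ = (3·40² + 36)/(2·40) ≡ 42/33. 33⁻¹ ≡ 10 (mod 47) since 33·10 = 330 ≡ 1, so λ ≡ 42·10 ≡ 44.
  x = λ² - 40 - 40 = 1936 - 80 ≡ 23; y = λ·(40 - 23) - 40 ≡ 3. → (23, 3)
3P: (23, 3) + (40, 40). λ = (40 - 3)/(40 - 23) ≡ 37/17 mod 47. 17⁻¹ ≡ 36 (mod 47), so λ ≡ 16.
  x = λ² - 23 - 40 = 256 - 63 ≡ 5; y = λ·(23 - 5) - 3 ≡ 3. → (5, 3)
4P: (5, 3) + (40, 40). λ = (40 - 3)/(40 - 5) ≡ 37/35 mod 47. 35⁻¹ ≡ 43 (mod 47), so λ ≡ 40.
  x = λ² - 5 - 40 = 1600 - 45 ≡ 4; y = λ·(5 - 4) - 3 ≡ 37. → (4, 37)
5P: (4, 37) + (40, 40). λ = (40 - 37)/(40 - 4) ≡ 3/36 mod 47. 36⁻¹ ≡ 17 (mod 47) since 36·17 = 612 ≡ 1, so λ ≡ 4.
  x = λ² - 4 - 40 = 16 - 44 ≡ 19; y = λ·(4 - 19) - 37 ≡ 44. → (19, 44)
6P: (19, 44) + (40, 40). λ = (40 - 44)/(40 - 19) ≡ 43/21 mod 47. 21⁻¹ ≡ 9 (mod 47), so λ ≡ 11.
  x = λ² - 19 - 40 = 121 - 59 ≡ 15; y = λ·(19 - 15) - 44 ≡ 0. → (15, 0)
7P: (15, 0) + (40, 40). λ = (40 - 0)/(40 - 15) ≡ 40/25 mod 47. 25⁻¹ ≡ 32 (mod 47), so λ ≡ 11.
  x = λ² - 15 - 40 = 121 - 55 ≡ 19; y = λ·(15 - 19) - 0 ≡ 3. → (19, 3)
8P: (19, 3) + (40, 40). λ = (40 - 3)/(40 - 19) ≡ 37/21 mod 47. 21⁻¹ ≡ 9 (mod 47) since 21·9 = 189 ≡ 1, so λ ≡ 4.
  x = λ² - 19 - 40 = 16 - 59 ≡ 4; y = λ·(19 - 4) - 3 ≡ 10. → (4, 10)
9P: (4, 10) + (40, 40). λ = (40 - 10)/(40 - 4) ≡ 30/36 mod 47. 36⁻¹ ≡ 17 (mod 47) since 36·17 = 612 ≡ 1, so λ ≡ 40.
  x = λ² - 4 - 40 = 1600 - 44 ≡ 5; y = λ·(4 - 5) - 10 ≡ 44. → (5, 44)
10P: (5, 44) + (40, 40). λ = (40 - 44)/(40 - 5) ≡ 43/35 mod 47. 35⁻¹ ≡ 43 (mod 47) since 35·43 = 1505 ≡ 1, so λ ≡ 16.
  x = λ² - 5 - 40 = 256 - 45 ≡ 23; y = λ·(5 - 23) - 44 ≡ 44. → (23, 44)
11P: (23, 44) + (40, 40). λ = (40 - 44)/(40 - 23) ≡ 43/17 mod 47. 17⁻¹ ≡ 36 (mod 47) since 17·36 = 612 ≡ 1, so λ ≡ 44.
  x = λ² - 23 - 40 = 1936 - 63 ≡ 40; y = λ·(23 - 40) - 44 ≡ 7. → (40, 7)
12P: (40, 7) + (40, 40): same x and y₁ ≡ -y₂, so the sum is ∞.
12P = ∞, so the order is 12.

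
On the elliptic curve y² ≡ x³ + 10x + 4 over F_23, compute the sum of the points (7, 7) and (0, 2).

(7, 7) + (0, 2). λ = (2 - 7)/(0 - 7) ≡ 18/16 mod 23. 16⁻¹ ≡ 13 (mod 23), so λ ≡ 4.
  x = λ² - 7 - 0 = 16 - 7 ≡ 9; y = λ·(7 - 9) - 7 ≡ 8. → (9, 8)

(9, 8)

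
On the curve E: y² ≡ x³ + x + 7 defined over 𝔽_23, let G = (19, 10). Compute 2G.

tangent at (19, 10): λ = (3·19² + 1)/(2·10) ≡ 3/20. 20⁻¹ ≡ 15 (mod 23) since 20·15 = 300 ≡ 1, so λ ≡ 3·15 ≡ 22.
  x = λ² - 19 - 19 = 484 - 38 ≡ 9; y = λ·(19 - 9) - 10 ≡ 3. → (9, 3)

(9, 3)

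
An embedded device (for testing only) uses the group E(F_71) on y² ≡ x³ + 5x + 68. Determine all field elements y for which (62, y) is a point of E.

x³ + 5x + 68 = 238706 ≡ 4 (mod 71).
Square roots of 4 mod 71: 2 and 69 (since 2² = 4 ≡ 4).

2, 69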